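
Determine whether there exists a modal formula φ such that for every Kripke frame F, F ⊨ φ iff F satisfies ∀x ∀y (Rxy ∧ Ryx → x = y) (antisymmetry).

Modal frame validity is preserved under surjective bounded morphisms.
The 6-cycle (worlds s,t,u,v,w,x with s→t→u→v→w→x→s) is antisymmetric. Sending even-indexed worlds to • and odd-indexed worlds to ∘ is a surjective bounded morphism onto the two-world frame with •↔∘, which is not antisymmetric.
So the class is not modally definable.

Not definable by any modal formula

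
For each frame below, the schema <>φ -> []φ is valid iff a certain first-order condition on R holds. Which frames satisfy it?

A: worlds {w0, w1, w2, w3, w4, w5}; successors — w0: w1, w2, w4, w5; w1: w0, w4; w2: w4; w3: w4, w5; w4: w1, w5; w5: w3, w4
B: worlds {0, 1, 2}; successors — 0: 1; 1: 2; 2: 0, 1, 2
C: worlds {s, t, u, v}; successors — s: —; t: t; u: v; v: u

This is the axiom for partial functionality; its first-order frame correspondent is forall x forall y forall z (Rxy & Rxz -> y = z).
A: fails — w0 sees both w1 and w2.
B: fails — 2 sees both 0 and 1.
C: ✓.

C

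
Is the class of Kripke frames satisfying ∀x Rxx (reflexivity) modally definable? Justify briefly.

The condition is reflexivity. A defining modal formula is □q → q.

Definable; □q → q defines it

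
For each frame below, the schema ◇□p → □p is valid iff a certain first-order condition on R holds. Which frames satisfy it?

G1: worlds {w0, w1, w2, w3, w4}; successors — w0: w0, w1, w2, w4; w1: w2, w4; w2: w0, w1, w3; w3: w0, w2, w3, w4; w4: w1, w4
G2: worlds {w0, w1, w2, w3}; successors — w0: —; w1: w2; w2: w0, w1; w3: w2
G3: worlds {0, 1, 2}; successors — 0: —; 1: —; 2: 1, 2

The schema corresponds to the Euclidean property: ∀x ∀y ∀z (Rxy ∧ Rxz → Ryz).
G1: fails — Rw0w4 and Rw0w0 but not Rw4w0.
G2: fails — Rw1w2 and Rw1w2 but not Rw2w2.
G3: fails — R21 and R22 but not R12.

none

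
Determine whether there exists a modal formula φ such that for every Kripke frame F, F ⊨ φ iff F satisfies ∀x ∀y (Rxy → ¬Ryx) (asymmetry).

No

If a class were modally definable it would be closed under surjective bounded morphisms (Goldblatt–Thomason).
The 3-cycle (worlds 0,1,2 with 0→1→2→0) is asymmetric. Mapping every world to a single reflexive point • is a surjective bounded morphism, and the reflexive point is not asymmetric (R•• but asymmetry requires ¬R••).
Hence asymmetry is not modally definable.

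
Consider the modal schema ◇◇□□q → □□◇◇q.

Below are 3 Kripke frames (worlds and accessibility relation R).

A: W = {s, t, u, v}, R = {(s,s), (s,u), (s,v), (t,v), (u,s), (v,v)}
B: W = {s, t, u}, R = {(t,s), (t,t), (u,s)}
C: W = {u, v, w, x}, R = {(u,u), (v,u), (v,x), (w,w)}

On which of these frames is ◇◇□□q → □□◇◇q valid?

A, C

Frame correspondent (Sahlqvist): ∀x ∀y ∀z ((xR²y ∧ xR²z) → ∃w (yR²w ∧ zR²w)) — i.e. a generalized confluence (Geach) condition.
A: ✓.
B: fails — tR²s, tR²s but no w with sR²w and sR²w.
C: ✓.
Valid on: A, C.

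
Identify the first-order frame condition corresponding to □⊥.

emptiness of R

□⊥ is valid iff no world has any successor (otherwise □⊥ fails at any world with one).
The converse is a direct semantic check.
So the correspondent is emptiness of R.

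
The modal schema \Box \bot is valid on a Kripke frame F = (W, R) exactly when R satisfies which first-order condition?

□⊥ is valid iff no world has any successor (otherwise □⊥ fails at any world with one).
The converse is a direct semantic check.
So the correspondent is emptiness of R.

emptiness of R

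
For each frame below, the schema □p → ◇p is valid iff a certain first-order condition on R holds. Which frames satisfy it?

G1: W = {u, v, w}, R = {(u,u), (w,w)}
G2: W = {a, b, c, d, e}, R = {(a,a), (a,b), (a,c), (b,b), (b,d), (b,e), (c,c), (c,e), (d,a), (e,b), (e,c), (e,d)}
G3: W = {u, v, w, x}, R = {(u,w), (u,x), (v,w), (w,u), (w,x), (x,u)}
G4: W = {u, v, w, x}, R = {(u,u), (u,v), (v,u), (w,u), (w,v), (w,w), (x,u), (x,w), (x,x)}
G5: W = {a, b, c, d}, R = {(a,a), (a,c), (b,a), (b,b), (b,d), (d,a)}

Frame correspondent (Sahlqvist): ∀x ∃y Rxy — i.e. seriality.
G1: fails — world v has no successor.
G2: ✓.
G3: ✓.
G4: ✓.
G5: fails — world c has no successor.

G2, G3, G4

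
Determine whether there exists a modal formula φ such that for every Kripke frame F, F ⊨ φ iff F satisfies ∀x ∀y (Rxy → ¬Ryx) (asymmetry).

Not definable by any modal formula

Modal frame validity is preserved under surjective bounded morphisms.
The 5-cycle (worlds a,b,c,d,e with a→b→c→d→e→a) is asymmetric. Mapping every world to a single reflexive point • is a surjective bounded morphism, and the reflexive point is not asymmetric (R•• but asymmetry requires ¬R••).
Hence asymmetry is not modally definable.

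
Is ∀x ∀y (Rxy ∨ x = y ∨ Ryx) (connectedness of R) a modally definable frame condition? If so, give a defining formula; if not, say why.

Not definable by any modal formula

Any modally definable frame class is closed under disjoint unions.
Take 3 disjoint single-world reflexive frames: each is trivially connected, but their disjoint union has 3 worlds with no edge between distinct components, so it is not connected.
So the class is not modally definable.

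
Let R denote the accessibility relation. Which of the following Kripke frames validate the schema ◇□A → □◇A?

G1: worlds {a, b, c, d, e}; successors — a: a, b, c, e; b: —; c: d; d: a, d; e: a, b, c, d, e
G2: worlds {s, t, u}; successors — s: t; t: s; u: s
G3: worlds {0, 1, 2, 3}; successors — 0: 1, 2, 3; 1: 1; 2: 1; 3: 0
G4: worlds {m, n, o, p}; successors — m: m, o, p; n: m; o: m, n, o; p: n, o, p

G2

The schema corresponds to convergence: ∀x ∀y ∀z (Rxy ∧ Rxz → ∃w (Ryw ∧ Rzw)).
G1: fails — Rab and Rab but b and b have no common successor.
G2: holds.
G3: fails — R02 and R03 but 2 and 3 have no common successor.
G4: fails — Rpn and Rpp but n and p have no common successor.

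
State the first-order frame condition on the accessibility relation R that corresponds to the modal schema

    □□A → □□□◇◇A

This is a Sahlqvist (Geach-type) schema ◇^0□^2A → □^3◇^2A.
Minimal-valuation argument: fix x; take any y with xR^0y and any z with xR^3z. Set V(A) to the set of worlds R-reachable from y in exactly 2 steps. Then □^2A holds at y, so the antecedent holds at x; validity forces ◇^2A at z, giving a w with zR^2w and yR^2w.
First-order correspondent: ∀x ∀z (xR³z → ∃w (xR²w ∧ zR²w)).

∀x ∀z (xR³z → ∃w (xR²w ∧ zR²w))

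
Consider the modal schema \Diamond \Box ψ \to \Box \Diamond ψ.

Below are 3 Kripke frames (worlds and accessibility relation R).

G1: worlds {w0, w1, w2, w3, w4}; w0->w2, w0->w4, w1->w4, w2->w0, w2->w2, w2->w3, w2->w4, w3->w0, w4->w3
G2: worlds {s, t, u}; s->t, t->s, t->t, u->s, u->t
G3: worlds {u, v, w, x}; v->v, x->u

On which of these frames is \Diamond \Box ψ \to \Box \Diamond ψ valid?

This is the axiom for convergence; its first-order frame correspondent is \forall x \forall y \forall z (Rxy \wedge Rxz \to \exists w (Ryw \wedge Rzw)).
G1: fails — Rw2w4 and Rw2w0 but w4 and w0 have no common successor.
G2: condition met.
G3: fails — Rxu and Rxu but u and u have no common successor.
Valid on: G2.

G2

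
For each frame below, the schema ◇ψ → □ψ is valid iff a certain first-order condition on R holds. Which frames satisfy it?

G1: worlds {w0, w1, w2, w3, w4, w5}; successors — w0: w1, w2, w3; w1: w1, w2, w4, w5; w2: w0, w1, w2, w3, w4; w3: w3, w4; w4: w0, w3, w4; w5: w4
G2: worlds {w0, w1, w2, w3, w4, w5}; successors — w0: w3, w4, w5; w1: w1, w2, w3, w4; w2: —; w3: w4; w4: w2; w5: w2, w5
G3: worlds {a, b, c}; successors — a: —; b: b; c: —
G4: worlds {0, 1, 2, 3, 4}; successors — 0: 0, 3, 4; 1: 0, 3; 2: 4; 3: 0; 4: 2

Frame correspondent (Sahlqvist): ∀x ∀y ∀z (Rxy ∧ Rxz → y = z) — i.e. partial functionality.
G1: fails — w0 sees both w1 and w2.
G2: fails — w0 sees both w3 and w4.
G3: holds.
G4: fails — 0 sees both 0 and 3.

G3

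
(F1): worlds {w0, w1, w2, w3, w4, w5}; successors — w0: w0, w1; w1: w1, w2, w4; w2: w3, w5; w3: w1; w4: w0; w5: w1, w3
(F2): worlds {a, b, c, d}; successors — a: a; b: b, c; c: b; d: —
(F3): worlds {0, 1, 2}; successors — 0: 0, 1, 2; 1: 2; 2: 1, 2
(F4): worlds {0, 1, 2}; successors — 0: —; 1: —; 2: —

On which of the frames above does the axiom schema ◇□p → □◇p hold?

This is the axiom for convergence; its first-order frame correspondent is ∀x ∀y ∀z (Rxy ∧ Rxz → ∃w (Ryw ∧ Rzw)).
(F1): fails — Rw1w2 and Rw1w1 but w2 and w1 have no common successor.
(F2): ✓.
(F3): ✓.
(F4): ✓.
Valid on: (F2), (F3), (F4).

(F2), (F3), (F4)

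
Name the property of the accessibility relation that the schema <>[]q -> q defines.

symmetry

This is frame-equivalent to q → □◇q (substitute ¬q for q and contrapose).
Suppose q→□◇q is valid. Take Rxy and set V(q)={x}. Then q at x, so □◇q at x, so ◇q at y, so some z with Ryz has q; z=x, i.e. Ryx.
Conversely, on a frame with symmetry the schema holds at every world under every valuation.
Frame condition: forall x forall y (Rxy -> Ryx).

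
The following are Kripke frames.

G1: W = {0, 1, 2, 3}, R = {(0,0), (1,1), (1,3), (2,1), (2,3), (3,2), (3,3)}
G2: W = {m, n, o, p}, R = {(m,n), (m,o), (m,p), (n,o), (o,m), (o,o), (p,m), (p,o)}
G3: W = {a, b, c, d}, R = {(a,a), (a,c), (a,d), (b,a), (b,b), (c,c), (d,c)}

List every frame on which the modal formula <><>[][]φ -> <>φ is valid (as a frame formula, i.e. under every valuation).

The schema corresponds to a generalized confluence (Geach) condition: forall x forall y (x R^2 y -> exists w (y R^2 w & xRw)).
G1: ✓.
G2: ✓.
G3: fails — bR²c but no w with cR²w and bRw.

G1, G2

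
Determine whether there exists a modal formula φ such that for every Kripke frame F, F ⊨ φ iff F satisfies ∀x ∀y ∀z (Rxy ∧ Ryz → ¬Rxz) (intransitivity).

Modal frame validity is preserved under surjective bounded morphisms.
The 3-cycle (worlds s,t,u with s→t→u→s) is intransitive. Mapping every world to a single reflexive point • is a surjective bounded morphism; the reflexive point is not intransitive (R••∧R•• but R••).
So the class is not modally definable.

Not definable by any modal formula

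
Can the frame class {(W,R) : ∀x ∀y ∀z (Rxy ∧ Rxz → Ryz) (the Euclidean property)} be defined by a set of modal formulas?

Definable; ◇q → □◇q defines it

Yes: it is the Euclidean property, defined by the 5 schema ◇q → □◇q.
Suppose ◇q→□◇q is valid. Take Rxy, Rxz and set V(q)={y}. Then ◇q at x, so □◇q at x, so ◇q at z, so some w with Rzw has q; w=y, i.e. Rzy. By symmetry of the argument, Ryz.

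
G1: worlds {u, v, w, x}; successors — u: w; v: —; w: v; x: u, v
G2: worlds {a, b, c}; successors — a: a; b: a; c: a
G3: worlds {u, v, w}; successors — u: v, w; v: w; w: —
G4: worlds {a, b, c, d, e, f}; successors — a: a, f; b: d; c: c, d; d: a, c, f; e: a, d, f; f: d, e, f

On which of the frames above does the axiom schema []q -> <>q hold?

G2, G4

This is the axiom for seriality; its first-order frame correspondent is forall x exists y Rxy.
G1: fails — world v has no successor.
G2: ✓.
G3: fails — world w has no successor.
G4: ✓.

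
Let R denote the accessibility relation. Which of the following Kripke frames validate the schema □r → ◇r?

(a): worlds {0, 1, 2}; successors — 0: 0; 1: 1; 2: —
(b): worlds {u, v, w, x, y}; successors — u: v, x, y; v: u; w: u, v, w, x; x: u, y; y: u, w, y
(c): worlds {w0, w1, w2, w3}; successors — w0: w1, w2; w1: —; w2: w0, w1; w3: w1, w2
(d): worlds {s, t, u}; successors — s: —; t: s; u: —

(b)

This is the axiom for seriality; its first-order frame correspondent is ∀x ∃y Rxy.
(a): fails — world 2 has no successor.
(b): ✓.
(c): fails — world w1 has no successor.
(d): fails — world s has no successor.
Valid on: (b).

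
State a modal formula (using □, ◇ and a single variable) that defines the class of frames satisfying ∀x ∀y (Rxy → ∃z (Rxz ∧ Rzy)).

□□r → □r

A defining formula is □□r → □r (the C4 axiom).
Suppose □□r→□r is valid. Take Rxy and set V(r)={w : xR²w}. Then □□r at x, so □r at x, so r at y, i.e. ∃z(Rxz∧Rzy).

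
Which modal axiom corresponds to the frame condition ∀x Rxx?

□p → p

A defining formula is □p → p (the T axiom).
Suppose □p→p is valid. At any x set V(p)={w : Rxw}. Then □p holds at x, so p holds at x, i.e. Rxx.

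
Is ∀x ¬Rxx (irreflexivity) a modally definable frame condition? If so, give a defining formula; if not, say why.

Modal frame validity is preserved under surjective bounded morphisms.
The 5-cycle (worlds 0,1,2,3,4 with 0→1→2→3→4→0) is irreflexive, and the map sending every world to a single reflexive point • is a surjective bounded morphism (forth: every edge maps to (•,•); back: every world has a successor). So any modal formula valid on the 5-cycle is also valid on the reflexive point, which is not irreflexive.
Hence irreflexivity is not modally definable.

Not modally definable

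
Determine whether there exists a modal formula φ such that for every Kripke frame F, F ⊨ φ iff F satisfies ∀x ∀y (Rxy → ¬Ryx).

Not modally definable

Modal frame validity is preserved under surjective bounded morphisms.
The 4-cycle (worlds w0,w1,w2,w3 with w0→w1→w2→w3→w0) is asymmetric. Mapping every world to a single reflexive point • is a surjective bounded morphism, and the reflexive point is not asymmetric (R•• but asymmetry requires ¬R••).
So the class is not modally definable.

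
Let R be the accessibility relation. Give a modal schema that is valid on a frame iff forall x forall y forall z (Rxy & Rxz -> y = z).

◇p → □p

The condition is partial functionality. The CD schema ◇p → □p defines it.
Suppose ◇p→□p is valid. Take Rxy, Rxz and set V(p)={y}. Then ◇p at x, so □p at x, so p at z, i.e. z=y.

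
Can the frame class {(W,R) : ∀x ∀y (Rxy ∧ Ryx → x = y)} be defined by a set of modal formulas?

Any modally definable frame class is closed under surjective bounded morphisms.
The 6-cycle (worlds a,b,c,d,e,f with a→b→c→d→e→f→a) is antisymmetric. Sending even-indexed worlds to s and odd-indexed worlds to t is a surjective bounded morphism onto the two-world frame with s↔t, which is not antisymmetric.
So no modal formula (or set of formulas) defines exactly the antisymmetric frames.

Not modally definable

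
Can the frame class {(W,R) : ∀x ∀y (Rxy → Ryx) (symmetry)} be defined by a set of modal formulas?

Definable; q → □◇q defines it

This is a Sahlqvist condition; the B axiom q → □◇q defines it.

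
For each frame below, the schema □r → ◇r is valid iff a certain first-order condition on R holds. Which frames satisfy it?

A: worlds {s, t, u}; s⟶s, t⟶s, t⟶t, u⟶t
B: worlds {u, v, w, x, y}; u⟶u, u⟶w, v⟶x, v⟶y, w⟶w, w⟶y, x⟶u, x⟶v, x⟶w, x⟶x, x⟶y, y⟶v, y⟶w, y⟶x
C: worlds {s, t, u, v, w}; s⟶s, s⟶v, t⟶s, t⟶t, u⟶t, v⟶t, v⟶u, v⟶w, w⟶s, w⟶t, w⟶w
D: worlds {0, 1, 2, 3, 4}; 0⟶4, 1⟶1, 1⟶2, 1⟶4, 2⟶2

A, B, C

The schema corresponds to seriality: ∀x ∃y Rxy.
A: condition met.
B: condition met.
C: condition met.
D: fails — world 3 has no successor.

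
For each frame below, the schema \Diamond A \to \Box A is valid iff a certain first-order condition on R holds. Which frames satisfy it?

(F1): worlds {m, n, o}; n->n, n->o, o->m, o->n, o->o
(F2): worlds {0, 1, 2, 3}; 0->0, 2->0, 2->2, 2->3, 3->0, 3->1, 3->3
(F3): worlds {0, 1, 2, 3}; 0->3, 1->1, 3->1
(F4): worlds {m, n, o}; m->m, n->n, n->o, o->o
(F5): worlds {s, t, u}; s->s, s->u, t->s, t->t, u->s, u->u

The schema corresponds to partial functionality: \forall x \forall y \forall z (Rxy \wedge Rxz \to y = z).
(F1): fails — n sees both n and o.
(F2): fails — 2 sees both 0 and 2.
(F3): satisfies the condition.
(F4): fails — n sees both n and o.
(F5): fails — s sees both s and u.
Valid on: (F3).

(F3)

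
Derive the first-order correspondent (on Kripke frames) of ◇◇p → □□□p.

∀x ∀y ∀z ((xR²y ∧ xR³z) → ∃w (y = w ∧ z = w))

This is a Sahlqvist (Geach-type) schema ◇^2□^0p → □^3◇^0p.
Minimal-valuation argument: fix x; take any y with xR^2y and any z with xR^3z. Set V(p) to the set of worlds R-reachable from y in exactly 0 steps. Then □^0p holds at y, so the antecedent holds at x; validity forces ◇^0p at z, giving a w with zR^0w and yR^0w.
First-order correspondent: ∀x ∀y ∀z ((xR²y ∧ xR³z) → ∃w (y = w ∧ z = w)).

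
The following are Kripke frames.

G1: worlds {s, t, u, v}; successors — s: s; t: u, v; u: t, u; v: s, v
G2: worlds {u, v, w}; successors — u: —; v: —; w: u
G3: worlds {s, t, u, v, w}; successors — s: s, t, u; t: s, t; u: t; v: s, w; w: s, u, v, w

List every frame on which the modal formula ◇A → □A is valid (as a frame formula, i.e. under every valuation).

G2

Frame correspondent (Sahlqvist): ∀x ∀y ∀z (Rxy ∧ Rxz → y = z) — i.e. partial functionality.
G1: fails — t sees both u and v.
G2: satisfies the condition.
G3: fails — s sees both s and t.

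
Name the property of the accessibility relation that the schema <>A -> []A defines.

This is the CD axiom.
It corresponds to partial functionality: forall x forall y forall z (Rxy & Rxz -> y = z).

Partial functionality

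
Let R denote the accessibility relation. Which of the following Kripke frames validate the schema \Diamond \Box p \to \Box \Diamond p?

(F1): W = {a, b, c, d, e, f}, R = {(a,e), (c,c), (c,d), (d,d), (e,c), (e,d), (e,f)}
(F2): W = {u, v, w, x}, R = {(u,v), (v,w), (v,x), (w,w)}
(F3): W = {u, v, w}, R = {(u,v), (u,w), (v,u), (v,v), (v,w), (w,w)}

The schema corresponds to convergence: \forall x \forall y \forall z (Rxy \wedge Rxz \to \exists w (Ryw \wedge Rzw)).
(F1): fails — Rec and Ref but c and f have no common successor.
(F2): fails — Rvx and Rvx but x and x have no common successor.
(F3): condition met.
Valid on: (F3).

(F3)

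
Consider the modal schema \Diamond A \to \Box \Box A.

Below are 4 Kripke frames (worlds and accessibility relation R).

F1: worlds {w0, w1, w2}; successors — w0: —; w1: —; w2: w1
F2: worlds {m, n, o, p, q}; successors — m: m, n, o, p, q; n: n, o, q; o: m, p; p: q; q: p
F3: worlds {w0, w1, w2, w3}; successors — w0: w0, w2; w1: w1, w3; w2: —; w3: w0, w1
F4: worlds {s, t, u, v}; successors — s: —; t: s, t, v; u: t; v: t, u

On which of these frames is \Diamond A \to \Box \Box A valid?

F1

This is the axiom for a generalized confluence (Geach) condition; its first-order frame correspondent is \forall x \forall y \forall z ((xRy \wedge x R^2 z) \to \exists w (y = w \wedge z = w)).
F1: holds.
F2: fails — mRm, mR²n but m ≠ n.
F3: fails — w0Rw0, w0R²w2 but w0 ≠ w2.
F4: fails — tRs, tR²t but s ≠ t.
Valid on: F1.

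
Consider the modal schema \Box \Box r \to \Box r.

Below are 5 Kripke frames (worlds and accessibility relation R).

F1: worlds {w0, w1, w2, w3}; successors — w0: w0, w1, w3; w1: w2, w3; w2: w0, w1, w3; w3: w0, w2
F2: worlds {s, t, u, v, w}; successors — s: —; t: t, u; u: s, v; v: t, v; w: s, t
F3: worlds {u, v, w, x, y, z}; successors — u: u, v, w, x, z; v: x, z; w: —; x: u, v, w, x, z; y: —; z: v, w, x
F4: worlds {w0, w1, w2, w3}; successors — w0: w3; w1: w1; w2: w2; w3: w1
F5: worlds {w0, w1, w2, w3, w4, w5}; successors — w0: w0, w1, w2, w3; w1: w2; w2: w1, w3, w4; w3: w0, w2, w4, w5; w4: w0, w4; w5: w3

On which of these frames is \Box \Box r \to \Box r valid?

F3

Frame correspondent (Sahlqvist): \forall x \forall y (Rxy \to \exists z (Rxz \wedge Rzy)) — i.e. density.
F1: fails — Rw3w2 but no z with Rw3z and Rzw2.
F2: fails — Rus but no z with Ruz and Rzs.
F3: satisfies the condition.
F4: fails — Rw0w3 but no z with Rw0z and Rzw3.
F5: fails — Rw1w2 but no z with Rw1z and Rzw2.
Valid on: F3.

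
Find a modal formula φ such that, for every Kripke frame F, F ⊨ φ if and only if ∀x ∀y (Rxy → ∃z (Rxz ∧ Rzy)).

The condition is density. The C4 schema □□p → □p defines it.
Suppose □□p→□p is valid. Take Rxy and set V(p)={w : xR²w}. Then □□p at x, so □p at x, so p at y, i.e. ∃z(Rxz∧Rzy).

□□p → □p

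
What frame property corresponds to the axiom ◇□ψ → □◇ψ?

Suppose ◇□ψ→□◇ψ is valid. Take Rxy, Rxz and set V(ψ)={w : Ryw}. Then □ψ at y so ◇□ψ at x, so □◇ψ at x, so ◇ψ at z, giving w with Rzw and Ryw.

Convergence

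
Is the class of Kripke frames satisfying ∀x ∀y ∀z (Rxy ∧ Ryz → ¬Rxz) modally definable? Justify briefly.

Not definable by any modal formula

Any modally definable frame class is closed under surjective bounded morphisms.
The 7-cycle (worlds s,t,u,v,w,x,y with s→t→u→v→w→x→y→s) is intransitive. Mapping every world to a single reflexive point • is a surjective bounded morphism; the reflexive point is not intransitive (R••∧R•• but R••).
So the class is not modally definable.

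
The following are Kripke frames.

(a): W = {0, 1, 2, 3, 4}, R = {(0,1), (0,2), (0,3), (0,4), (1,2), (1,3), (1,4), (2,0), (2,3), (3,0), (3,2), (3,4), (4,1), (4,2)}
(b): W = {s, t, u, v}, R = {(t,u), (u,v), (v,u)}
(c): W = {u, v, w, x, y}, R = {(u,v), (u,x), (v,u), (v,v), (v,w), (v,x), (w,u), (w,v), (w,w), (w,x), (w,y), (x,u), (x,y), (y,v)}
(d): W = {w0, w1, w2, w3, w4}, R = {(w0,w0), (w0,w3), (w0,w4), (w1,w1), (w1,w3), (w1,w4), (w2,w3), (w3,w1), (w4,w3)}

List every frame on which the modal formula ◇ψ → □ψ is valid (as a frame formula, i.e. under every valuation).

The schema corresponds to partial functionality: ∀x ∀y ∀z (Rxy ∧ Rxz → y = z).
(a): fails — 0 sees both 1 and 2.
(b): condition met.
(c): fails — u sees both v and x.
(d): fails — w0 sees both w0 and w3.
Valid on: (b).

(b)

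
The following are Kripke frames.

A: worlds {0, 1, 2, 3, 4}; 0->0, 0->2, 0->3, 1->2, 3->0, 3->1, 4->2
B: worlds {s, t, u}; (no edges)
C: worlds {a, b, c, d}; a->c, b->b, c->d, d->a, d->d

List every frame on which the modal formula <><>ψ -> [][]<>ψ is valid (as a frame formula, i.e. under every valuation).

Frame correspondent (Sahlqvist): forall x forall y forall z ((x R^2 y & x R^2 z) -> exists w (y = w & zRw)) — i.e. a generalized confluence (Geach) condition.
A: fails — 0R²0, 0R²1 but no w with 0=w and 1Rw.
B: ✓.
C: fails — cR²a, cR²a but no w with a=w and aRw.

B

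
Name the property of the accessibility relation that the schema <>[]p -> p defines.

symmetry: forall x forall y (Rxy -> Ryx)

This is frame-equivalent to p → □◇p (substitute ¬p for p and contrapose).
Suppose p→□◇p is valid. Take Rxy and set V(p)={x}. Then p at x, so □◇p at x, so ◇p at y, so some z with Ryz has p; z=x, i.e. Ryx.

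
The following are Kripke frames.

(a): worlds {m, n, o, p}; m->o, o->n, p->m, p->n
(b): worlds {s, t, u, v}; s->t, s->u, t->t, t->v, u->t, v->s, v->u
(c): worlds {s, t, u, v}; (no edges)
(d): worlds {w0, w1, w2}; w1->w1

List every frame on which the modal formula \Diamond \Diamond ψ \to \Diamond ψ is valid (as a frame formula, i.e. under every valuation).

(c), (d)

Frame correspondent (Sahlqvist): \forall x \forall y \forall z (Rxy \wedge Ryz \to Rxz) — i.e. transitivity.
(a): fails — Rpm and Rmo but not Rpo.
(b): fails — Rtv and Rvu but not Rtu.
(c): ✓.
(d): ✓.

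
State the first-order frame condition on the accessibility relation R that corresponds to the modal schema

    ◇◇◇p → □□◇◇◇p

∀x ∀y ∀z ((xR³y ∧ xR²z) → ∃w (y = w ∧ zR³w))

This is a Sahlqvist (Geach-type) schema ◇^3□^0p → □^2◇^3p.
Minimal-valuation argument: fix x; take any y with xR^3y and any z with xR^2z. Set V(p) to the set of worlds R-reachable from y in exactly 0 steps. Then □^0p holds at y, so the antecedent holds at x; validity forces ◇^3p at z, giving a w with zR^3w and yR^0w.
First-order correspondent: ∀x ∀y ∀z ((xR³y ∧ xR²z) → ∃w (y = w ∧ zR³w)).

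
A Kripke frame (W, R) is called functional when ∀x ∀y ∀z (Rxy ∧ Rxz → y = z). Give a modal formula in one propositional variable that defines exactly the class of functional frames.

This is partial functionality; the standard corresponding axiom is CD: ◇ψ → □ψ.

◇ψ → □ψ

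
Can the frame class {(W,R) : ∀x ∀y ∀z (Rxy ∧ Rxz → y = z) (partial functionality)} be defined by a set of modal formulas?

Definable; ◇r → □r defines it

The condition is partial functionality. A defining modal formula is ◇r → □r.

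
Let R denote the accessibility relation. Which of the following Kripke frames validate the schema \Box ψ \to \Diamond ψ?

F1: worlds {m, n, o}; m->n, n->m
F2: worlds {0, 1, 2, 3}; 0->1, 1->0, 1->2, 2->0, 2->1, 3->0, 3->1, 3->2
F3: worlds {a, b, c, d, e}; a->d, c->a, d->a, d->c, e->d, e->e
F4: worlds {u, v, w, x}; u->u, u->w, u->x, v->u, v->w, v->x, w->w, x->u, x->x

This is the axiom for seriality; its first-order frame correspondent is \forall x \exists y Rxy.
F1: fails — world o has no successor.
F2: holds.
F3: fails — world b has no successor.
F4: holds.
Valid on: F2, F4.

F2, F4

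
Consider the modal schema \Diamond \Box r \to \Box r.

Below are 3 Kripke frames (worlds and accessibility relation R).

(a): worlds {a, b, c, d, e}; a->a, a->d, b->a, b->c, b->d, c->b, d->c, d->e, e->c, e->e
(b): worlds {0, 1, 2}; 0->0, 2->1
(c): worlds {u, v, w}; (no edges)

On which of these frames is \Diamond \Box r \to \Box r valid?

The schema corresponds to a generalized confluence (Geach) condition: \forall x \forall y \forall z ((xRy \wedge xRz) \to \exists w (yRw \wedge z = w)).
(a): fails — aRd, aRa but no w with dRw and a=w.
(b): fails — 2R1, 2R1 but no w with 1Rw and 1=w.
(c): condition met.
Valid on: (c).

(c)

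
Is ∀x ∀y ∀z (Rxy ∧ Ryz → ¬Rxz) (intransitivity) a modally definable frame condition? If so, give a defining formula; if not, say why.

No

Modal frame validity is preserved under surjective bounded morphisms.
The 5-cycle (worlds w0,w1,w2,w3,w4 with w0→w1→w2→w3→w4→w0) is intransitive. Mapping every world to a single reflexive point • is a surjective bounded morphism; the reflexive point is not intransitive (R••∧R•• but R••).
Hence intransitivity is not modally definable.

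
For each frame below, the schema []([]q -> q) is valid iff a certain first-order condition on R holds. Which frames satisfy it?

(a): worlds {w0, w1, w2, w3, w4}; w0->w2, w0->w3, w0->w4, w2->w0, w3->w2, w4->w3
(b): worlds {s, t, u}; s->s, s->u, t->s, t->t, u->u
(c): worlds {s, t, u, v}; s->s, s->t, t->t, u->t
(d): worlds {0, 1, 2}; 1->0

Frame correspondent (Sahlqvist): forall x forall y (Rxy -> Ryy) — i.e. shift-reflexivity.
(a): fails — Rw0w4 but not Rw4w4.
(b): condition met.
(c): condition met.
(d): fails — R10 but not R00.
Valid on: (b), (c).

(b), (c)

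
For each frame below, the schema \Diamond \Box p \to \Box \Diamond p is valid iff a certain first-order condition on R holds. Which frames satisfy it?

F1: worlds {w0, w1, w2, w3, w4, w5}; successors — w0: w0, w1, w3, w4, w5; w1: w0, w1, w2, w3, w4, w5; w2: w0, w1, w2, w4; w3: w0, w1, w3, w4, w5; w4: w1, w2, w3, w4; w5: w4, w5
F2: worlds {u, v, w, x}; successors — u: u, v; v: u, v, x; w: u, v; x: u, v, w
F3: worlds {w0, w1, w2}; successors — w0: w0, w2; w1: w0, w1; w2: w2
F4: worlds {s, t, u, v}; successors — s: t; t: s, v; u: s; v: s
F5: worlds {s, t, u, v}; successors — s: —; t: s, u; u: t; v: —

Frame correspondent (Sahlqvist): \forall x \forall y \forall z (Rxy \wedge Rxz \to \exists w (Ryw \wedge Rzw)) — i.e. convergence.
F1: satisfies the condition.
F2: satisfies the condition.
F3: satisfies the condition.
F4: fails — Rtv and Rts but v and s have no common successor.
F5: fails — Rtu and Rts but u and s have no common successor.
Valid on: F1, F2, F3.

F1, F2, F3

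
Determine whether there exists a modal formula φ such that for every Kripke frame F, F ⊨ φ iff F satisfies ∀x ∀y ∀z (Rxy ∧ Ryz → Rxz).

Yes: it is transitivity, defined by the 4 schema □r → □□r.
Suppose □r→□□r is valid. Take Rxy, Ryz and set V(r)={w : Rxw}. Then □r at x, so □□r at x, so □r at y, so r at z, i.e. Rxz.

Yes, by □r → □□r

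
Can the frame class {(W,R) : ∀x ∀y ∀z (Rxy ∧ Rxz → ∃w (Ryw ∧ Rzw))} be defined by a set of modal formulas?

This is a Sahlqvist condition; the .2 axiom ◇□q → □◇q defines it.
Suppose ◇□q→□◇q is valid. Take Rxy, Rxz and set V(q)={w : Ryw}. Then □q at y so ◇□q at x, so □◇q at x, so ◇q at z, giving w with Rzw and Ryw.

Yes — defined by ◇□q → □◇q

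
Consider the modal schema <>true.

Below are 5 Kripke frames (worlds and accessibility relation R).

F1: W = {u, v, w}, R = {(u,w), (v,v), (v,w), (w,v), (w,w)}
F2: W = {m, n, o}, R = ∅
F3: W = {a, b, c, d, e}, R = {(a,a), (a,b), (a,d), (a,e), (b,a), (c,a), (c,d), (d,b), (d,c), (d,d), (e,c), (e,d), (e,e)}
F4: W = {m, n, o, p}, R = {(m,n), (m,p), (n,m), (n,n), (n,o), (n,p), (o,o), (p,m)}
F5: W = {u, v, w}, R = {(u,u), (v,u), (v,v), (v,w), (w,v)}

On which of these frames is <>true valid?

The schema corresponds to seriality: forall x exists y Rxy.
F1: satisfies the condition.
F2: fails — world m has no successor.
F3: satisfies the condition.
F4: satisfies the condition.
F5: satisfies the condition.
Valid on: F1, F3, F4, F5.

F1, F3, F4, F5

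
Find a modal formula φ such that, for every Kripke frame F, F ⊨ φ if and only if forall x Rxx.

□q → q

The condition is reflexivity. The T schema □q → q defines it.
Suppose □q→q is valid. At any x set V(q)={w : Rxw}. Then □q holds at x, so q holds at x, i.e. Rxx.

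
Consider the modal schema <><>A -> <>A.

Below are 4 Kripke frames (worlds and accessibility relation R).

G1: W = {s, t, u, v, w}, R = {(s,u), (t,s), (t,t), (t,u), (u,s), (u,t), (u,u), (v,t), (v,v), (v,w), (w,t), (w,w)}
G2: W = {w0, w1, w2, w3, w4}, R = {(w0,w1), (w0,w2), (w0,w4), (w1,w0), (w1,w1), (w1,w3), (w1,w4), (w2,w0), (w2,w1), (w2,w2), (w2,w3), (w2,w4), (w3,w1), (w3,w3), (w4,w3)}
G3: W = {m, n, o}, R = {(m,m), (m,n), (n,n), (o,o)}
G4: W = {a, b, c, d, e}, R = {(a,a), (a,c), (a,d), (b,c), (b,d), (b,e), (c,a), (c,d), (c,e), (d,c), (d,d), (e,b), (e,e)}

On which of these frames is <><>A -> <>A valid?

G3

The schema corresponds to transitivity: forall x forall y forall z (Rxy & Ryz -> Rxz).
G1: fails — Rwt and Rts but not Rws.
G2: fails — Rw1w0 and Rw0w2 but not Rw1w2.
G3: ✓.
G4: fails — Rbc and Rca but not Rba.
Valid on: G3.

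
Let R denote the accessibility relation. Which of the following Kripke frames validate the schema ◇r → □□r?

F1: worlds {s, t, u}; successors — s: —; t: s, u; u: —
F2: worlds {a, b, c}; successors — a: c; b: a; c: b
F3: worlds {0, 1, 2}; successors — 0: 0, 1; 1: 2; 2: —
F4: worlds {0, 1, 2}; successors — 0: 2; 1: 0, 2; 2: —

This is the axiom for a generalized confluence (Geach) condition; its first-order frame correspondent is ∀x ∀y ∀z ((xRy ∧ xR²z) → ∃w (y = w ∧ z = w)).
F1: condition met.
F2: fails — aRc, aR²b but c ≠ b.
F3: fails — 0R0, 0R²1 but 0 ≠ 1.
F4: fails — 1R0, 1R²2 but 0 ≠ 2.

F1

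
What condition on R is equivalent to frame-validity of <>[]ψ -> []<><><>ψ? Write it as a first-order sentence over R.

forall x forall y forall z ((xRy & xRz) -> exists w (yRw & z R^3 w))

This is a Sahlqvist (Geach-type) schema ◇^1□^1ψ → □^1◇^3ψ.
First-order correspondent: forall x forall y forall z ((xRy & xRz) -> exists w (yRw & z R^3 w)).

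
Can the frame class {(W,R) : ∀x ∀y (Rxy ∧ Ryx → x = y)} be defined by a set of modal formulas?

If a class were modally definable it would be closed under surjective bounded morphisms (Goldblatt–Thomason).
The 6-cycle (worlds s,t,u,v,w,x with s→t→u→v→w→x→s) is antisymmetric. Sending even-indexed worlds to • and odd-indexed worlds to ∘ is a surjective bounded morphism onto the two-world frame with •↔∘, which is not antisymmetric.
Hence antisymmetry is not modally definable.

Not definable by any modal formula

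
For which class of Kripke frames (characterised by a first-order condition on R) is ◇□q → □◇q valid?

Convergence

Suppose ◇□q→□◇q is valid. Take Rxy, Rxz and set V(q)={w : Ryw}. Then □q at y so ◇□q at x, so □◇q at x, so ◇q at z, giving w with Rzw and Ryw.
Conversely, any frame satisfying ∀x ∀y ∀z (Rxy ∧ Rxz → ∃w (Ryw ∧ Rzw)) validates the schema.
Frame condition: ∀x ∀y ∀z (Rxy ∧ Rxz → ∃w (Ryw ∧ Rzw)).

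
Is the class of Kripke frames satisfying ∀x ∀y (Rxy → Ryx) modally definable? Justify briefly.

Yes: it is symmetry, defined by the B schema q → □◇q.

Yes — defined by q → □◇q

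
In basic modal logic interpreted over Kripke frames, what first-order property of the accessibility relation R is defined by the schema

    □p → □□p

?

transitivity: ∀x ∀y ∀z (Rxy ∧ Ryz → Rxz)

Suppose □p→□□p is valid. Take Rxy, Ryz and set V(p)={w : Rxw}. Then □p at x, so □□p at x, so □p at y, so p at z, i.e. Rxz.
Conversely, on a frame with transitivity the schema holds at every world under every valuation.
So the correspondent is transitivity.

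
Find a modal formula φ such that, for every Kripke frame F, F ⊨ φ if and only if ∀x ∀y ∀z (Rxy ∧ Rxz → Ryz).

◇r → □◇r

A defining formula is ◇r → □◇r (the 5 axiom).
Suppose ◇r→□◇r is valid. Take Rxy, Rxz and set V(r)={y}. Then ◇r at x, so □◇r at x, so ◇r at z, so some w with Rzw has r; w=y, i.e. Rzy. By symmetry of the argument, Ryz.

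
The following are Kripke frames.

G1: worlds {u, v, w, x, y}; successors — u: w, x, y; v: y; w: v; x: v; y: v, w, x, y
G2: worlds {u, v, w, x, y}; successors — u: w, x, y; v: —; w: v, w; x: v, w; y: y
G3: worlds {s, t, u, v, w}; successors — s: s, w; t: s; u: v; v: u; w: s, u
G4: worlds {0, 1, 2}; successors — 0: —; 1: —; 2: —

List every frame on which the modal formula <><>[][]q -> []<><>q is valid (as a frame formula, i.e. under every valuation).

G1, G4

This is the axiom for a generalized confluence (Geach) condition; its first-order frame correspondent is forall x forall y forall z ((x R^2 y & xRz) -> exists w (y R^2 w & z R^2 w)).
G1: ✓.
G2: fails — uR²v, uRw but no t with vR²t and wR²t.
G3: fails — sR²u, sRw but no w* with uR²w* and wR²w*.
G4: ✓.
Valid on: G1, G4.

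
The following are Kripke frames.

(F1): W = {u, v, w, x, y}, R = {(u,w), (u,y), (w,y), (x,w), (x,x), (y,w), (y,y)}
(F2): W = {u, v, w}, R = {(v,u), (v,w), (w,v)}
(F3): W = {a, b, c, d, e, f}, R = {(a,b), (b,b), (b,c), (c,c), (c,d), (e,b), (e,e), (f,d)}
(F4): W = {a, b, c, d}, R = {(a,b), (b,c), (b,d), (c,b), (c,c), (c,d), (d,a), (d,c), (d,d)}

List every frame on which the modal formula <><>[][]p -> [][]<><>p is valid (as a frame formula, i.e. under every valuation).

The schema corresponds to a generalized confluence (Geach) condition: forall x forall y forall z ((x R^2 y & x R^2 z) -> exists w (y R^2 w & z R^2 w)).
(F1): holds.
(F2): fails — wR²u, wR²u but no t with uR²t and uR²t.
(F3): fails — bR²b, bR²d but no w with bR²w and dR²w.
(F4): holds.

(F1), (F4)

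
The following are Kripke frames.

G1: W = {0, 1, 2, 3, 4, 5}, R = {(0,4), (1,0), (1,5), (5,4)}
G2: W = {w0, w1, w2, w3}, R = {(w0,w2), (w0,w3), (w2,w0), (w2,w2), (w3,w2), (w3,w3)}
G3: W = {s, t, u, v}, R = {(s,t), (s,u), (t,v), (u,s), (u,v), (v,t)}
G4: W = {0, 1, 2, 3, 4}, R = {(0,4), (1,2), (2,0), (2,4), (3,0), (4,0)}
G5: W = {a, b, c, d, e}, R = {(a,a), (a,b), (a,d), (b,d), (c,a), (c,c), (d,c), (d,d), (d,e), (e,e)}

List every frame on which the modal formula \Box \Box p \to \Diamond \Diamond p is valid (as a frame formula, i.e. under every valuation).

G3, G4, G5

The schema corresponds to a generalized confluence (Geach) condition: \forall x \exists w (x R^2 w \wedge x R^2 w).
G1: fails — at 0 but no w with 0R²w and 0R²w.
G2: fails — at w1 but no w with w1R²w and w1R²w.
G3: ✓.
G4: ✓.
G5: ✓.
Valid on: G3, G4, G5.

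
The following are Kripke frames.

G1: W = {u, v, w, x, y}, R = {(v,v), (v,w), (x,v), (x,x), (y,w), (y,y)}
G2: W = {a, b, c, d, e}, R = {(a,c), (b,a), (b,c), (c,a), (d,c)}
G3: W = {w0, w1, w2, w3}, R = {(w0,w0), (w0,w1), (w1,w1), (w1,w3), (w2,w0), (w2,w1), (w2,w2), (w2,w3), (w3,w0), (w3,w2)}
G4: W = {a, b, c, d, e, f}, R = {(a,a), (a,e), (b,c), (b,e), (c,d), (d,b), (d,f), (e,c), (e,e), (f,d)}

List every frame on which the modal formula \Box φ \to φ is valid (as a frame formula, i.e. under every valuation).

The schema corresponds to reflexivity: \forall x Rxx.
G1: fails — world u does not see itself.
G2: fails — world a does not see itself.
G3: fails — world w3 does not see itself.
G4: fails — world b does not see itself.
Valid on no frame.

none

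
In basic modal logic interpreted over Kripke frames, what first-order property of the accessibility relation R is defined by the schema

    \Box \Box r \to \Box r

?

density: \forall x \forall y (Rxy \to \exists z (Rxz \wedge Rzy))

This schema is the C4 axiom.
It corresponds to density: \forall x \forall y (Rxy \to \exists z (Rxz \wedge Rzy)).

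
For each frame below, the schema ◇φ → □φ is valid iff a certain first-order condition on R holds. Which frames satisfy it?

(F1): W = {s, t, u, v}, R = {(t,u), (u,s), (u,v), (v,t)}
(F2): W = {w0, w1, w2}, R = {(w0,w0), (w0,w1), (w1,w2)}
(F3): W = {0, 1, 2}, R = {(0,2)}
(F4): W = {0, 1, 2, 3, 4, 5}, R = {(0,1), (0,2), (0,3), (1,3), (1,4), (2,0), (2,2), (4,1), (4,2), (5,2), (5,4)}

Frame correspondent (Sahlqvist): ∀x ∀y ∀z (Rxy ∧ Rxz → y = z) — i.e. partial functionality.
(F1): fails — u sees both s and v.
(F2): fails — w0 sees both w0 and w1.
(F3): satisfies the condition.
(F4): fails — 0 sees both 1 and 2.
Valid on: (F3).

(F3)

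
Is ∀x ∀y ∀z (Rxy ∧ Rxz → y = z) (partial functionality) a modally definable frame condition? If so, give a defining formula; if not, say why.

The condition is partial functionality. A defining modal formula is ◇p → □p.
Suppose ◇p→□p is valid. Take Rxy, Rxz and set V(p)={y}. Then ◇p at x, so □p at x, so p at z, i.e. z=y.

Yes — defined by ◇p → □p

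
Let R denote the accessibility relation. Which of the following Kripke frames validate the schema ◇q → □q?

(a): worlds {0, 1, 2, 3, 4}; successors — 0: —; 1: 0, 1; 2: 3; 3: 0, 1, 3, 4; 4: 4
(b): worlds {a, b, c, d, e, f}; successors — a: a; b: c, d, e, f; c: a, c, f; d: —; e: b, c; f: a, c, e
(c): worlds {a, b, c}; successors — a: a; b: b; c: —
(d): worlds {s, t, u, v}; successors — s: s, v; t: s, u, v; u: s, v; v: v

(c)

This is the axiom for partial functionality; its first-order frame correspondent is ∀x ∀y ∀z (Rxy ∧ Rxz → y = z).
(a): fails — 1 sees both 0 and 1.
(b): fails — b sees both c and d.
(c): holds.
(d): fails — s sees both s and v.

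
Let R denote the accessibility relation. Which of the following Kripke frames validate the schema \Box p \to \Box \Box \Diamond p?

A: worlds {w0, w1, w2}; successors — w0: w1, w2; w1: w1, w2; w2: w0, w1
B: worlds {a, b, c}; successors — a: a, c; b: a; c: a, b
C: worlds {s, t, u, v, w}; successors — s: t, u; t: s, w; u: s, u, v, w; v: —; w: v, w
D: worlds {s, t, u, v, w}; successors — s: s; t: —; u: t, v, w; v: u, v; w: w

A, B

This is the axiom for a generalized confluence (Geach) condition; its first-order frame correspondent is \forall x \forall z (x R^2 z \to \exists w (xRw \wedge zRw)).
A: holds.
B: holds.
C: fails — sR²v but no w* with sRw* and vRw*.
D: fails — vR²t but no w* with vRw* and tRw*.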